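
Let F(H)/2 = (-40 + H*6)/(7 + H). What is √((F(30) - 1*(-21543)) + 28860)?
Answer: √69012067/37 ≈ 224.52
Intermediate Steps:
F(H) = 2*(-40 + 6*H)/(7 + H) (F(H) = 2*((-40 + H*6)/(7 + H)) = 2*((-40 + 6*H)/(7 + H)) = 2*(-40 + 6*H)/(7 + H))
√((F(30) - 1*(-21543)) + 28860) = √((4*(-20 + 3*30)/(7 + 30) - 1*(-21543)) + 28860) = √((4*(-20 + 90)/37 + 21543) + 28860) = √((4*(1/37)*70 + 21543) + 28860) = √((280/37 + 21543) + 28860) = √(797371/37 + 28860) = √(1865191/37) = √69012067/37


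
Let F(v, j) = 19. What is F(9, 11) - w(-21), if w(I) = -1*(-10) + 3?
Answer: 6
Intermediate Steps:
w(I) = 13 (w(I) = 10 + 3 = 13)
F(9, 11) - w(-21) = 19 - 1*13 = 19 - 13 = 6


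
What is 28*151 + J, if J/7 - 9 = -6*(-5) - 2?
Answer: 4487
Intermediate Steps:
J = 259 (J = 63 + 7*(-6*(-5) - 2) = 63 + 7*(30 - 2) = 63 + 7*28 = 63 + 196 = 259)
28*151 + J = 28*151 + 259 = 4228 + 259 = 4487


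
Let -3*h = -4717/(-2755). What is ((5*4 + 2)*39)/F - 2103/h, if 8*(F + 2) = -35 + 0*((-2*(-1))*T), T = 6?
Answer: 284689519/80189 ≈ 3550.2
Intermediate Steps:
h = -4717/8265 (h = -(-4717)/(3*(-2755)) = -(-4717)*(-1)/(3*2755) = -1/3*4717/2755 = -4717/8265 ≈ -0.57072)
F = -51/8 (F = -2 + (-35 + 0*(-2*(-1)*6))/8 = -2 + (-35 + 0*(2*6))/8 = -2 + (-35 + 0*12)/8 = -2 + (-35 + 0)/8 = -2 + (1/8)*(-35) = -2 - 35/8 = -51/8 ≈ -6.3750)
((5*4 + 2)*39)/F - 2103/h = ((5*4 + 2)*39)/(-51/8) - 2103/(-4717/8265) = ((20 + 2)*39)*(-8/51) - 2103*(-8265/4717) = (22*39)*(-8/51) + 17381295/4717 = 858*(-8/51) + 17381295/4717 = -2288/17 + 17381295/4717 = 284689519/80189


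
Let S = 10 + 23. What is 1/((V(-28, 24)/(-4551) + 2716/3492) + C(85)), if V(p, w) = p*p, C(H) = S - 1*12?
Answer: 13653/294980 ≈ 0.046284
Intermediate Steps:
S = 33
C(H) = 21 (C(H) = 33 - 1*12 = 33 - 12 = 21)
V(p, w) = p**2
1/((V(-28, 24)/(-4551) + 2716/3492) + C(85)) = 1/(((-28)**2/(-4551) + 2716/3492) + 21) = 1/((784*(-1/4551) + 2716*(1/3492)) + 21) = 1/((-784/4551 + 7/9) + 21) = 1/(8267/13653 + 21) = 1/(294980/13653) = 13653/294980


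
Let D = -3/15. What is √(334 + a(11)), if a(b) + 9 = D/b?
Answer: 3*√109230/55 ≈ 18.027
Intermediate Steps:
D = -⅕ (D = -3*1/15 = -⅕ ≈ -0.20000)
a(b) = -9 - 1/(5*b)
√(334 + a(11)) = √(334 + (-9 - ⅕/11)) = √(334 + (-9 - ⅕*1/11)) = √(334 + (-9 - 1/55)) = √(334 - 496/55) = √(17874/55) = 3*√109230/55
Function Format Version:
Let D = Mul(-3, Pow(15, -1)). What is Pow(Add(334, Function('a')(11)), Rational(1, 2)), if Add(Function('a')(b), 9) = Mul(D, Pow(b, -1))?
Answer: Mul(Rational(3, 55), Pow(109230, Rational(1, 2))) ≈ 18.027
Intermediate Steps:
D = Rational(-1, 5) (D = Mul(-3, Rational(1, 15)) = Rational(-1, 5) ≈ -0.20000)
Function('a')(b) = Add(-9, Mul(Rational(-1, 5), Pow(b, -1)))
Pow(Add(334, Function('a')(11)), Rational(1, 2)) = Pow(Add(334, Add(-9, Mul(Rational(-1, 5), Pow(11, -1)))), Rational(1, 2)) = Pow(Add(334, Add(-9, Mul(Rational(-1, 5), Rational(1, 11)))), Rational(1, 2)) = Pow(Add(334, Add(-9, Rational(-1, 55))), Rational(1, 2)) = Pow(Add(334, Rational(-496, 55)), Rational(1, 2)) = Pow(Rational(17874, 55), Rational(1, 2)) = Mul(Rational(3, 55), Pow(109230, Rational(1, 2)))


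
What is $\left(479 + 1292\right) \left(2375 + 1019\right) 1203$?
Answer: $7230961122$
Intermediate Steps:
$\left(479 + 1292\right) \left(2375 + 1019\right) 1203 = 1771 \cdot 3394 \cdot 1203 = 6010774 \cdot 1203 = 7230961122$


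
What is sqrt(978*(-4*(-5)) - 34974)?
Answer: I*sqrt(15414) ≈ 124.15*I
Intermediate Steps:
sqrt(978*(-4*(-5)) - 34974) = sqrt(978*20 - 34974) = sqrt(19560 - 34974) = sqrt(-15414) = I*sqrt(15414)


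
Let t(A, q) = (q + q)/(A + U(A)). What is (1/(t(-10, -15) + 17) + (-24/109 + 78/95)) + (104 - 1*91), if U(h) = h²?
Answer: 1414583/103550 ≈ 13.661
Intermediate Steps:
t(A, q) = 2*q/(A + A²) (t(A, q) = (q + q)/(A + A²) = (2*q)/(A + A²) = 2*q/(A + A²))
(1/(t(-10, -15) + 17) + (-24/109 + 78/95)) + (104 - 1*91) = (1/(2*(-15)/(-10*(1 - 10)) + 17) + (-24/109 + 78/95)) + (104 - 1*91) = (1/(2*(-15)*(-⅒)/(-9) + 17) + (-24*1/109 + 78*(1/95))) + (104 - 91) = (1/(2*(-15)*(-⅒)*(-⅑) + 17) + (-24/109 + 78/95)) + 13 = (1/(-⅓ + 17) + 6222/10355) + 13 = (1/(50/3) + 6222/10355) + 13 = (3/50 + 6222/10355) + 13 = 68433/103550 + 13 = 1414583/103550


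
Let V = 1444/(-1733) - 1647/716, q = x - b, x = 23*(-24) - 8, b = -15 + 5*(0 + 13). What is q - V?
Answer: -753016925/1240828 ≈ -606.87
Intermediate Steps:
b = 50 (b = -15 + 5*13 = -15 + 65 = 50)
x = -560 (x = -552 - 8 = -560)
q = -610 (q = -560 - 1*50 = -560 - 50 = -610)
V = -3888155/1240828 (V = 1444*(-1/1733) - 1647*1/716 = -1444/1733 - 1647/716 = -3888155/1240828 ≈ -3.1335)
q - V = -610 - 1*(-3888155/1240828) = -610 + 3888155/1240828 = -753016925/1240828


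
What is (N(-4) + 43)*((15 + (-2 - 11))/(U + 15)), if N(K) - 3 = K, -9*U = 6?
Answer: 252/43 ≈ 5.8605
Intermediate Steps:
U = -2/3 (U = -1/9*6 = -2/3 ≈ -0.66667)
N(K) = 3 + K
(N(-4) + 43)*((15 + (-2 - 11))/(U + 15)) = ((3 - 4) + 43)*((15 + (-2 - 11))/(-2/3 + 15)) = (-1 + 43)*((15 - 13)/(43/3)) = 42*(2*(3/43)) = 42*(6/43) = 252/43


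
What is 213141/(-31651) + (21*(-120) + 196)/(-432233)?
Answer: -2969452159/441309893 ≈ -6.7287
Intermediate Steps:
213141/(-31651) + (21*(-120) + 196)/(-432233) = 213141*(-1/31651) + (-2520 + 196)*(-1/432233) = -213141/31651 - 2324*(-1/432233) = -213141/31651 + 2324/432233 = -2969452159/441309893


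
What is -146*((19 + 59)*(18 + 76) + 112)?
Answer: -1086824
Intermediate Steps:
-146*((19 + 59)*(18 + 76) + 112) = -146*(78*94 + 112) = -146*(7332 + 112) = -146*7444 = -1086824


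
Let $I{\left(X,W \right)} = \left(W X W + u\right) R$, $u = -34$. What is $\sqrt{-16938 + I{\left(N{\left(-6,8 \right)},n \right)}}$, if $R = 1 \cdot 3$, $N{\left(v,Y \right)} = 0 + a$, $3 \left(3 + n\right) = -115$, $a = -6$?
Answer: $4 i \sqrt{2987} \approx 218.61 i$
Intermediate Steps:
$n = - \frac{124}{3}$ ($n = -3 + \frac{1}{3} \left(-115\right) = -3 - \frac{115}{3} = - \frac{124}{3} \approx -41.333$)
$N{\left(v,Y \right)} = -6$ ($N{\left(v,Y \right)} = 0 - 6 = -6$)
$R = 3$
$I{\left(X,W \right)} = -102 + 3 X W^{2}$ ($I{\left(X,W \right)} = \left(W X W - 34\right) 3 = \left(X W^{2} - 34\right) 3 = \left(-34 + X W^{2}\right) 3 = -102 + 3 X W^{2}$)
$\sqrt{-16938 + I{\left(N{\left(-6,8 \right)},n \right)}} = \sqrt{-16938 + \left(-102 + 3 \left(-6\right) \left(- \frac{124}{3}\right)^{2}\right)} = \sqrt{-16938 + \left(-102 + 3 \left(-6\right) \frac{15376}{9}\right)} = \sqrt{-16938 - 30854} = \sqrt{-47792} = 4 i \sqrt{2987}$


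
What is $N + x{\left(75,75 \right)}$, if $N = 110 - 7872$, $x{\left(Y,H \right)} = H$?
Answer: $-7687$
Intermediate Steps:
$N = -7762$ ($N = 110 - 7872 = -7762$)
$N + x{\left(75,75 \right)} = -7762 + 75 = -7687$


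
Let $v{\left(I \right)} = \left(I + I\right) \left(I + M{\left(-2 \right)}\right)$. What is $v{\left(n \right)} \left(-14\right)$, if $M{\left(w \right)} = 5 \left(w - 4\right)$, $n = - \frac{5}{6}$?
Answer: $- \frac{6475}{9} \approx -719.44$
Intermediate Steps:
$n = - \frac{5}{6}$ ($n = \left(-5\right) \frac{1}{6} = - \frac{5}{6} \approx -0.83333$)
$M{\left(w \right)} = -20 + 5 w$ ($M{\left(w \right)} = 5 \left(-4 + w\right) = -20 + 5 w$)
$v{\left(I \right)} = 2 I \left(-30 + I\right)$ ($v{\left(I \right)} = \left(I + I\right) \left(I + \left(-20 + 5 \left(-2\right)\right)\right) = 2 I \left(I - 30\right) = 2 I \left(-30 + I\right)$)
$v{\left(n \right)} \left(-14\right) = 2 \left(- \frac{5}{6}\right) \left(-30 - \frac{5}{6}\right) \left(-14\right) = 2 \left(- \frac{5}{6}\right) \left(- \frac{185}{6}\right) \left(-14\right) = \frac{925}{18} \left(-14\right) = - \frac{6475}{9}$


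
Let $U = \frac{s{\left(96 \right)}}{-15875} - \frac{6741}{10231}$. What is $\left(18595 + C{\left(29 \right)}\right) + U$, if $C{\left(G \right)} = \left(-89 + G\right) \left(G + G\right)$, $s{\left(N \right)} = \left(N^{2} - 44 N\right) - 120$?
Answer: $\frac{2454777985568}{162417125} \approx 15114.0$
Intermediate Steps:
$s{\left(N \right)} = -120 + N^{2} - 44 N$
$C{\left(G \right)} = 2 G \left(-89 + G\right)$ ($C{\left(G \right)} = \left(-89 + G\right) 2 G = 2 G \left(-89 + G\right)$)
$U = - \frac{156858807}{162417125}$ ($U = \frac{-120 + 96^{2} - 4224}{-15875} - \frac{6741}{10231} = \left(-120 + 9216 - 4224\right) \left(- \frac{1}{15875}\right) - \frac{6741}{10231} = 4872 \left(- \frac{1}{15875}\right) - \frac{6741}{10231} = - \frac{4872}{15875} - \frac{6741}{10231} = - \frac{156858807}{162417125} \approx -0.96578$)
$\left(18595 + C{\left(29 \right)}\right) + U = \left(18595 + 2 \cdot 29 \left(-89 + 29\right)\right) - \frac{156858807}{162417125} = \left(18595 + 2 \cdot 29 \left(-60\right)\right) - \frac{156858807}{162417125} = \left(18595 - 3480\right) - \frac{156858807}{162417125} = 15115 - \frac{156858807}{162417125} = \frac{2454777985568}{162417125}$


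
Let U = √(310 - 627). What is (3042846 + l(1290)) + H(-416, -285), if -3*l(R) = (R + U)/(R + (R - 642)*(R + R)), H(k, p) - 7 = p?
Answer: 11838632087/3891 - I*√317/5019390 ≈ 3.0426e+6 - 3.5471e-6*I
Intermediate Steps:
H(k, p) = 7 + p
U = I*√317 (U = √(-317) = I*√317 ≈ 17.805*I)
l(R) = -(R + I*√317)/(3*(R + 2*R*(-642 + R))) (l(R) = -(R + I*√317)/(3*(R + (R - 642)*(R + R))) = -(R + I*√317)/(3*(R + (-642 + R)*(2*R))) = -(R + I*√317)/(3*(R + 2*R*(-642 + R))))
(3042846 + l(1290)) + H(-416, -285) = (3042846 + (⅓)*(-1*1290 - I*√317)/(1290*(-1283 + 2*1290))) + (7 - 285) = (3042846 + (⅓)*(1/1290)*(-1290 - I*√317)/(-1283 + 2580)) - 278 = (3042846 + (⅓)*(1/1290)*(-1290 - I*√317)/1297) - 278 = (3042846 + (⅓)*(1/1290)*(1/1297)*(-1290 - I*√317)) - 278 = (3042846 + (-1/3891 - I*√317/5019390)) - 278 = (11839713785/3891 - I*√317/5019390) - 278 = 11838632087/3891 - I*√317/5019390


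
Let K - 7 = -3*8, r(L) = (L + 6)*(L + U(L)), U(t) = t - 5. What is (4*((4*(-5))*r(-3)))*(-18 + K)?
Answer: -92400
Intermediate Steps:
U(t) = -5 + t
r(L) = (-5 + 2*L)*(6 + L) (r(L) = (L + 6)*(L + (-5 + L)) = (6 + L)*(-5 + 2*L) = (-5 + 2*L)*(6 + L))
K = -17 (K = 7 - 3*8 = 7 - 24 = -17)
(4*((4*(-5))*r(-3)))*(-18 + K) = (4*((4*(-5))*(-30 + 2*(-3)² + 7*(-3))))*(-18 - 17) = (4*(-20*(-30 + 2*9 - 21)))*(-35) = (4*(-20*(-30 + 18 - 21)))*(-35) = (4*(-20*(-33)))*(-35) = (4*660)*(-35) = 2640*(-35) = -92400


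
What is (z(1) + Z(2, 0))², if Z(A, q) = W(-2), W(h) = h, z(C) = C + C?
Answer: 0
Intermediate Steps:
z(C) = 2*C
Z(A, q) = -2
(z(1) + Z(2, 0))² = (2*1 - 2)² = (2 - 2)² = 0² = 0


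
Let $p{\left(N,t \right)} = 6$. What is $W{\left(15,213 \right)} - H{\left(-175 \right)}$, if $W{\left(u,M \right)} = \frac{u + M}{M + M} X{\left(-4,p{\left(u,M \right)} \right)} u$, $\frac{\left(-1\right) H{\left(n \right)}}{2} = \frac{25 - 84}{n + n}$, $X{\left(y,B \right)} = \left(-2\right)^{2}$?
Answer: $\frac{403189}{12425} \approx 32.45$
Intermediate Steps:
$X{\left(y,B \right)} = 4$
$H{\left(n \right)} = \frac{59}{n}$ ($H{\left(n \right)} = - 2 \frac{25 - 84}{n + n} = - 2 \left(- \frac{59}{2 n}\right) = \frac{59}{n}$)
$W{\left(u,M \right)} = \frac{2 u \left(M + u\right)}{M}$ ($W{\left(u,M \right)} = \frac{u + M}{M + M} 4 u = \frac{M + u}{2 M} 4 u = \frac{2 \left(M + u\right)}{M} u = \frac{2 u \left(M + u\right)}{M}$)
$W{\left(15,213 \right)} - H{\left(-175 \right)} = 2 \cdot 15 \cdot \frac{1}{213} \left(213 + 15\right) - \frac{59}{-175} = 2 \cdot 15 \cdot \frac{1}{213} \cdot 228 - 59 \left(- \frac{1}{175}\right) = \frac{2280}{71} - - \frac{59}{175} = \frac{2280}{71} + \frac{59}{175} = \frac{403189}{12425}$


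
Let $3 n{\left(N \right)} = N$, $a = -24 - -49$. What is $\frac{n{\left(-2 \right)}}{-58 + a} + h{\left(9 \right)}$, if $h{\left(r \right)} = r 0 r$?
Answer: $\frac{2}{99} \approx 0.020202$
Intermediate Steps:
$a = 25$ ($a = -24 + 49 = 25$)
$h{\left(r \right)} = 0$ ($h{\left(r \right)} = 0 r = 0$)
$n{\left(N \right)} = \frac{N}{3}$
$\frac{n{\left(-2 \right)}}{-58 + a} + h{\left(9 \right)} = \frac{\frac{1}{3} \left(-2\right)}{-58 + 25} + 0 = - \frac{2}{3 \left(-33\right)} + 0 = \left(- \frac{2}{3}\right) \left(- \frac{1}{33}\right) + 0 = \frac{2}{99} + 0 = \frac{2}{99}$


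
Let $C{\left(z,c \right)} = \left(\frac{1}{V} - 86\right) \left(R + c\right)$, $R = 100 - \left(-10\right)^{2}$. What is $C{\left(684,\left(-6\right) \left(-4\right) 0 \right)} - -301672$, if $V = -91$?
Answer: $301672$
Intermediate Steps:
$R = 0$ ($R = 100 - 100 = 0$)
$C{\left(z,c \right)} = - \frac{7827 c}{91}$ ($C{\left(z,c \right)} = \left(\frac{1}{-91} - 86\right) \left(0 + c\right) = \left(- \frac{1}{91} - 86\right) c = - \frac{7827 c}{91}$)
$C{\left(684,\left(-6\right) \left(-4\right) 0 \right)} - -301672 = - \frac{7827 \left(-6\right) \left(-4\right) 0}{91} - -301672 = - \frac{7827 \cdot 24 \cdot 0}{91} + 301672 = \left(- \frac{7827}{91}\right) 0 + 301672 = 0 + 301672 = 301672$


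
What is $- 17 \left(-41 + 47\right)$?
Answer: $-102$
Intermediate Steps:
$- 17 \left(-41 + 47\right) = \left(-17\right) 6 = -102$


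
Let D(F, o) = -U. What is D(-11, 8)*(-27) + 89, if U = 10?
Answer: 359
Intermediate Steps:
D(F, o) = -10 (D(F, o) = -1*10 = -10)
D(-11, 8)*(-27) + 89 = -10*(-27) + 89 = 270 + 89 = 359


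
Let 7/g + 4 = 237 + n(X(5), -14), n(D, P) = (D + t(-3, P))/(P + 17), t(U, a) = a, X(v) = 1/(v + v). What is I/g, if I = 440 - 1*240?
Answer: 137020/21 ≈ 6524.8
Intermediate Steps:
X(v) = 1/(2*v)
n(D, P) = (D + P)/(17 + P) (n(D, P) = (D + P)/(P + 17) = (D + P)/(17 + P))
I = 200 (I = 440 - 240 = 200)
g = 210/6851 (g = 7/(-4 + (237 + ((½)/5 - 14)/(17 - 14))) = 7/(-4 + (237 + ((½)*(⅕) - 14)/3)) = 7/(-4 + (237 + (⅒ - 14)/3)) = 7/(-4 + (237 + (⅓)*(-139/10))) = 7/(-4 + (237 - 139/30)) = 7/(-4 + 6971/30) = 7/(6851/30) = 7*(30/6851) = 210/6851 ≈ 0.030652)
I/g = 200/(210/6851) = 200*(6851/210) = 137020/21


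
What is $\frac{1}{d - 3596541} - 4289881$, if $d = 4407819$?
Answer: $- \frac{3480286077917}{811278} \approx -4.2899 \cdot 10^{6}$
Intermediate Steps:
$\frac{1}{d - 3596541} - 4289881 = \frac{1}{4407819 - 3596541} - 4289881 = \frac{1}{811278} - 4289881 = - \frac{3480286077917}{811278}$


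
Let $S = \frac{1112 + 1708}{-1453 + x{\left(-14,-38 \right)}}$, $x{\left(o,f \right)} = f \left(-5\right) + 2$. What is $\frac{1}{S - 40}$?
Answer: $- \frac{1261}{53260} \approx -0.023676$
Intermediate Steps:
$x{\left(o,f \right)} = 2 - 5 f$ ($x{\left(o,f \right)} = - 5 f + 2 = 2 - 5 f$)
$S = - \frac{2820}{1261}$ ($S = \frac{1112 + 1708}{-1453 + \left(2 - -190\right)} = \frac{2820}{-1453 + \left(2 + 190\right)} = \frac{2820}{-1453 + 192} = \frac{2820}{-1261} = 2820 \left(- \frac{1}{1261}\right) = - \frac{2820}{1261} \approx -2.2363$)
$\frac{1}{S - 40} = \frac{1}{- \frac{2820}{1261} - 40} = \frac{1}{- \frac{53260}{1261}} = - \frac{1261}{53260}$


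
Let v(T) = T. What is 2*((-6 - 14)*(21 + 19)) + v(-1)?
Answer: -1601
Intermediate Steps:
2*((-6 - 14)*(21 + 19)) + v(-1) = 2*((-6 - 14)*(21 + 19)) - 1 = 2*(-20*40) - 1 = 2*(-800) - 1 = -1600 - 1 = -1601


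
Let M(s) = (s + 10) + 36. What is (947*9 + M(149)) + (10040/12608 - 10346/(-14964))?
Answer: 51408495167/5895816 ≈ 8719.5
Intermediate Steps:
M(s) = 46 + s (M(s) = (10 + s) + 36 = 46 + s)
(947*9 + M(149)) + (10040/12608 - 10346/(-14964)) = (947*9 + (46 + 149)) + (10040/12608 - 10346/(-14964)) = (8523 + 195) + (10040*(1/12608) - 10346*(-1/14964)) = 8718 + (1255/1576 + 5173/7482) = 8718 + 8771279/5895816 = 51408495167/5895816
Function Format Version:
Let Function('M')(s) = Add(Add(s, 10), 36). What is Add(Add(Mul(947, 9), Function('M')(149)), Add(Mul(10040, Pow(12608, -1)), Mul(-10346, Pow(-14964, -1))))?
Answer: Rational(51408495167, 5895816) ≈ 8719.5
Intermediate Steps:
Function('M')(s) = Add(46, s) (Function('M')(s) = Add(Add(10, s), 36) = Add(46, s))
Add(Add(Mul(947, 9), Function('M')(149)), Add(Mul(10040, Pow(12608, -1)), Mul(-10346, Pow(-14964, -1)))) = Add(Add(Mul(947, 9), Add(46, 149)), Add(Mul(10040, Pow(12608, -1)), Mul(-10346, Pow(-14964, -1)))) = Add(Add(8523, 195), Add(Mul(10040, Rational(1, 12608)), Mul(-10346, Rational(-1, 14964)))) = Add(8718, Add(Rational(1255, 1576), Rational(5173, 7482))) = Add(8718, Rational(8771279, 5895816)) = Rational(51408495167, 5895816)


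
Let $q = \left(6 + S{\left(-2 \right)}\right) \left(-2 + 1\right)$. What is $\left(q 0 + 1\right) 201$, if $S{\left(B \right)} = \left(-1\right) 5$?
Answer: $201$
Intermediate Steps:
$S{\left(B \right)} = -5$
$q = -1$ ($q = \left(6 - 5\right) \left(-2 + 1\right) = 1 \left(-1\right) = -1$)
$\left(q 0 + 1\right) 201 = \left(\left(-1\right) 0 + 1\right) 201 = \left(0 + 1\right) 201 = 1 \cdot 201 = 201$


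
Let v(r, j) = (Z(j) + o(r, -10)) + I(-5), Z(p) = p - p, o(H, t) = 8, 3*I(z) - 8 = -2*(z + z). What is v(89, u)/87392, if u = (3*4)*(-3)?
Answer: 13/65544 ≈ 0.00019834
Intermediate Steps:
I(z) = 8/3 - 4*z/3 (I(z) = 8/3 + (-2*(z + z))/3 = 8/3 + (-4*z)/3 = 8/3 - 4*z/3)
u = -36 (u = 12*(-3) = -36)
Z(p) = 0
v(r, j) = 52/3 (v(r, j) = (0 + 8) + (8/3 - 4/3*(-5)) = 8 + (8/3 + 20/3) = 8 + 28/3 = 52/3)
v(89, u)/87392 = (52/3)/87392 = (52/3)*(1/87392) = 13/65544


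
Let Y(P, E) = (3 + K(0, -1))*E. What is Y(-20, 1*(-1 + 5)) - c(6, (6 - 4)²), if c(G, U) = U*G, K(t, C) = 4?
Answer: 4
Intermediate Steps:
Y(P, E) = 7*E (Y(P, E) = (3 + 4)*E = 7*E)
c(G, U) = G*U
Y(-20, 1*(-1 + 5)) - c(6, (6 - 4)²) = 7*(1*(-1 + 5)) - 6*(6 - 4)² = 7*(1*4) - 6*2² = 7*4 - 6*4 = 28 - 1*24 = 28 - 24 = 4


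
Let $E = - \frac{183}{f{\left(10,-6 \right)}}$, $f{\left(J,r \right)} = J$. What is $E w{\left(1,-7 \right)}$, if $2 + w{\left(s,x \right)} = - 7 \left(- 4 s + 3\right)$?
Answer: $- \frac{183}{2} \approx -91.5$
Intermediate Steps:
$w{\left(s,x \right)} = -23 + 28 s$ ($w{\left(s,x \right)} = -2 - 7 \left(- 4 s + 3\right) = -2 - 7 \left(3 - 4 s\right) = -2 + \left(-21 + 28 s\right) = -23 + 28 s$)
$E = - \frac{183}{10} \approx -18.3$
$E w{\left(1,-7 \right)} = - \frac{183 \left(-23 + 28 \cdot 1\right)}{10} = - \frac{183 \left(-23 + 28\right)}{10} = \left(- \frac{183}{10}\right) 5 = - \frac{183}{2}$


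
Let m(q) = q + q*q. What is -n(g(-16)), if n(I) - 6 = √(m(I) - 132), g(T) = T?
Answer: -6 - 6*√3 ≈ -16.392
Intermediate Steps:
m(q) = q + q²
n(I) = 6 + √(-132 + I*(1 + I)) (n(I) = 6 + √(I*(1 + I) - 132) = 6 + √(-132 + I*(1 + I)))
-n(g(-16)) = -(6 + √(-132 - 16*(1 - 16))) = -(6 + √(-132 - 16*(-15))) = -(6 + √(-132 + 240)) = -(6 + √108) = -(6 + 6*√3) = -6 - 6*√3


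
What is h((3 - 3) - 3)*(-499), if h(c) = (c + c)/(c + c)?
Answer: -499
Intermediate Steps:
h(c) = 1 (h(c) = (2*c)/((2*c)) = (2*c)*(1/(2*c)) = 1)
h((3 - 3) - 3)*(-499) = 1*(-499) = -499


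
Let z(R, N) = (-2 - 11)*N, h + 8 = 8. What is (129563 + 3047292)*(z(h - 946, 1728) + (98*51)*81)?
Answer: 1214746753770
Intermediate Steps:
h = 0 (h = -8 + 8 = 0)
z(R, N) = -13*N
(129563 + 3047292)*(z(h - 946, 1728) + (98*51)*81) = (129563 + 3047292)*(-13*1728 + (98*51)*81) = 3176855*(-22464 + 4998*81) = 3176855*(-22464 + 404838) = 3176855*382374 = 1214746753770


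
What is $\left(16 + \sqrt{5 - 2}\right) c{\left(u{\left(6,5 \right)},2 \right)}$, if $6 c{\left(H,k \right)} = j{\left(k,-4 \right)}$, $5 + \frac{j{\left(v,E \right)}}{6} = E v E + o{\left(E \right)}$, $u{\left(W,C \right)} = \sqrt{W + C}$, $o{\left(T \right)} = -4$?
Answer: $368 + 23 \sqrt{3} \approx 407.84$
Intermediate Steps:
$u{\left(W,C \right)} = \sqrt{C + W}$
$j{\left(v,E \right)} = -54 + 6 v E^{2}$ ($j{\left(v,E \right)} = -30 + 6 \left(E v E - 4\right) = -30 + 6 \left(v E^{2} - 4\right) = -30 + 6 \left(-4 + v E^{2}\right) = -30 + \left(-24 + 6 v E^{2}\right) = -54 + 6 v E^{2}$)
$c{\left(H,k \right)} = -9 + 16 k$ ($c{\left(H,k \right)} = \frac{-54 + 6 k \left(-4\right)^{2}}{6} = \frac{-54 + 6 k 16}{6} = \frac{-54 + 96 k}{6} = -9 + 16 k$)
$\left(16 + \sqrt{5 - 2}\right) c{\left(u{\left(6,5 \right)},2 \right)} = \left(16 + \sqrt{5 - 2}\right) \left(-9 + 16 \cdot 2\right) = \left(16 + \sqrt{3}\right) \left(-9 + 32\right) = \left(16 + \sqrt{3}\right) 23 = 368 + 23 \sqrt{3}$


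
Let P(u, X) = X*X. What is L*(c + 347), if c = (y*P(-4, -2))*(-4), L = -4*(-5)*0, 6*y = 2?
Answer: 0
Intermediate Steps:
y = 1/3 (y = (1/6)*2 = 1/3 ≈ 0.33333)
L = 0 (L = 20*0 = 0)
P(u, X) = X**2
c = -16/3 (c = ((1/3)*(-2)**2)*(-4) = ((1/3)*4)*(-4) = (4/3)*(-4) = -16/3 ≈ -5.3333)
L*(c + 347) = 0*(-16/3 + 347) = 0*(1025/3) = 0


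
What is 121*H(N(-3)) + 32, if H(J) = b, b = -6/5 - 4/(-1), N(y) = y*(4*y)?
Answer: 1854/5 ≈ 370.80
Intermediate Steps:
N(y) = 4*y²
b = 14/5 (b = -6*⅕ - 4*(-1) = -6/5 + 4 = 14/5 ≈ 2.8000)
H(J) = 14/5
121*H(N(-3)) + 32 = 121*(14/5) + 32 = 1694/5 + 32 = 1854/5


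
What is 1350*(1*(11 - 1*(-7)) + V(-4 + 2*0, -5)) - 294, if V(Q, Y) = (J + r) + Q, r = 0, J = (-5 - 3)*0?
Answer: 18606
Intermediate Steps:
J = 0 (J = -8*0 = 0)
V(Q, Y) = Q (V(Q, Y) = (0 + 0) + Q = 0 + Q = Q)
1350*(1*(11 - 1*(-7)) + V(-4 + 2*0, -5)) - 294 = 1350*(1*(11 - 1*(-7)) + (-4 + 2*0)) - 294 = 1350*(1*(11 + 7) + (-4 + 0)) - 294 = 1350*(1*18 - 4) - 294 = 1350*(18 - 4) - 294 = 1350*14 - 294 = 18900 - 294 = 18606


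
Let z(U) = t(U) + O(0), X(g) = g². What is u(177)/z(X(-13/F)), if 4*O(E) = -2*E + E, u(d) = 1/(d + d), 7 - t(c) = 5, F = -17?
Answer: 1/708 ≈ 0.0014124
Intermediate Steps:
t(c) = 2 (t(c) = 7 - 1*5 = 7 - 5 = 2)
u(d) = 1/(2*d)
O(E) = -E/4 (O(E) = (-2*E + E)/4 = (-E)/4 = -E/4)
z(U) = 2 (z(U) = 2 - ¼*0 = 2 + 0 = 2)
u(177)/z(X(-13/F)) = ((½)/177)/2 = ((½)*(1/177))*(½) = (1/354)*(½) = 1/708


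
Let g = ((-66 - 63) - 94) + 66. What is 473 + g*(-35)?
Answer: 5968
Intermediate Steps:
g = -157 (g = (-129 - 94) + 66 = -223 + 66 = -157)
473 + g*(-35) = 473 - 157*(-35) = 473 + 5495 = 5968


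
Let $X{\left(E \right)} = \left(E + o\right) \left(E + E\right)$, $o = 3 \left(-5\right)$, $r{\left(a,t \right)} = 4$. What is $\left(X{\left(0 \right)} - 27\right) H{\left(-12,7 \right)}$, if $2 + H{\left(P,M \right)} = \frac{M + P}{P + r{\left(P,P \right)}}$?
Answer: $\frac{297}{8} \approx 37.125$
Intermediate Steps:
$o = -15$
$H{\left(P,M \right)} = -2 + \frac{M + P}{4 + P}$ ($H{\left(P,M \right)} = -2 + \frac{M + P}{P + 4} = -2 + \frac{M + P}{4 + P}$)
$X{\left(E \right)} = 2 E \left(-15 + E\right)$ ($X{\left(E \right)} = \left(E - 15\right) \left(E + E\right) = \left(-15 + E\right) 2 E = 2 E \left(-15 + E\right)$)
$\left(X{\left(0 \right)} - 27\right) H{\left(-12,7 \right)} = \left(2 \cdot 0 \left(-15 + 0\right) - 27\right) \frac{-8 + 7 - -12}{4 - 12} = \left(2 \cdot 0 \left(-15\right) - 27\right) \frac{-8 + 7 + 12}{-8} = \left(0 - 27\right) \left(\left(- \frac{1}{8}\right) 11\right) = \left(-27\right) \left(- \frac{11}{8}\right) = \frac{297}{8}$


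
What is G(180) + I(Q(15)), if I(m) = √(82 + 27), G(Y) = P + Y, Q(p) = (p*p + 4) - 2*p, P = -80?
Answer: 100 + √109 ≈ 110.44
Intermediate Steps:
Q(p) = 4 + p² - 2*p (Q(p) = (p² + 4) - 2*p = (4 + p²) - 2*p = 4 + p² - 2*p)
G(Y) = -80 + Y
I(m) = √109
G(180) + I(Q(15)) = (-80 + 180) + √109 = 100 + √109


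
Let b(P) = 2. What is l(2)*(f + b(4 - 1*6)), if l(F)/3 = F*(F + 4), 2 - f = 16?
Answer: -432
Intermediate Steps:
f = -14 (f = 2 - 1*16 = 2 - 16 = -14)
l(F) = 3*F*(4 + F) (l(F) = 3*(F*(F + 4)) = 3*(F*(4 + F)) = 3*F*(4 + F))
l(2)*(f + b(4 - 1*6)) = (3*2*(4 + 2))*(-14 + 2) = (3*2*6)*(-12) = 36*(-12) = -432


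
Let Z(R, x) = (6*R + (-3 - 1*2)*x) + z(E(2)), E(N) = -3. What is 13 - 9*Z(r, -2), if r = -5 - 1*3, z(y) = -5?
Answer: 400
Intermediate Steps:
r = -8 (r = -5 - 3 = -8)
Z(R, x) = -5 - 5*x + 6*R (Z(R, x) = (6*R + (-3 - 1*2)*x) - 5 = (6*R + (-3 - 2)*x) - 5 = (6*R - 5*x) - 5 = (-5*x + 6*R) - 5 = -5 - 5*x + 6*R)
13 - 9*Z(r, -2) = 13 - 9*(-5 - 5*(-2) + 6*(-8)) = 13 - 9*(-5 + 10 - 48) = 13 - 9*(-43) = 13 + 387 = 400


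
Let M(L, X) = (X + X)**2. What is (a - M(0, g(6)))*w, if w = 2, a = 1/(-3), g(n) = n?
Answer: -866/3 ≈ -288.67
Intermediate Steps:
M(L, X) = 4*X**2 (M(L, X) = (2*X)**2 = 4*X**2)
a = -1/3 ≈ -0.33333
(a - M(0, g(6)))*w = (-1/3 - 4*6**2)*2 = (-1/3 - 4*36)*2 = (-1/3 - 1*144)*2 = (-1/3 - 144)*2 = -433/3*2 = -866/3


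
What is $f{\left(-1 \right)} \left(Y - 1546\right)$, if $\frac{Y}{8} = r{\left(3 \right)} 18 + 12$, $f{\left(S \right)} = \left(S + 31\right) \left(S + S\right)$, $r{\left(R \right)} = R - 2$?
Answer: $78360$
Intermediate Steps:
$r{\left(R \right)} = -2 + R$
$f{\left(S \right)} = 2 S \left(31 + S\right)$ ($f{\left(S \right)} = \left(31 + S\right) 2 S = 2 S \left(31 + S\right)$)
$Y = 240$ ($Y = 8 \left(\left(-2 + 3\right) 18 + 12\right) = 8 \left(1 \cdot 18 + 12\right) = 8 \left(18 + 12\right) = 8 \cdot 30 = 240$)
$f{\left(-1 \right)} \left(Y - 1546\right) = 2 \left(-1\right) \left(31 - 1\right) \left(240 - 1546\right) = 2 \left(-1\right) 30 \left(-1306\right) = \left(-60\right) \left(-1306\right) = 78360$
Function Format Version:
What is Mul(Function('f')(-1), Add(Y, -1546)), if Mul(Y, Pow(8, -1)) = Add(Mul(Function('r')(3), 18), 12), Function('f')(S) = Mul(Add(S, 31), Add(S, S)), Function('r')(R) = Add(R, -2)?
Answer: 78360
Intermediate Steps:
Function('r')(R) = Add(-2, R)
Function('f')(S) = Mul(2, S, Add(31, S)) (Function('f')(S) = Mul(Add(31, S), Mul(2, S)) = Mul(2, S, Add(31, S)))
Y = 240 (Y = Mul(8, Add(Mul(Add(-2, 3), 18), 12)) = Mul(8, Add(Mul(1, 18), 12)) = Mul(8, Add(18, 12)) = Mul(8, 30) = 240)
Mul(Function('f')(-1), Add(Y, -1546)) = Mul(Mul(2, -1, Add(31, -1)), Add(240, -1546)) = Mul(Mul(2, -1, 30), -1306) = Mul(-60, -1306) = 78360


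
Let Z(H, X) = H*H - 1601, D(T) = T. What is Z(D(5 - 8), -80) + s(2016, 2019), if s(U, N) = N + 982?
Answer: 1409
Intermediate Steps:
Z(H, X) = -1601 + H² (Z(H, X) = H² - 1601 = -1601 + H²)
s(U, N) = 982 + N
Z(D(5 - 8), -80) + s(2016, 2019) = (-1601 + (5 - 8)²) + (982 + 2019) = (-1601 + (-3)²) + 3001 = (-1601 + 9) + 3001 = -1592 + 3001 = 1409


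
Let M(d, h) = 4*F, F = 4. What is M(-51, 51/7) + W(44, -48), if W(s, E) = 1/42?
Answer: 673/42 ≈ 16.024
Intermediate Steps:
M(d, h) = 16 (M(d, h) = 4*4 = 16)
W(s, E) = 1/42
M(-51, 51/7) + W(44, -48) = 16 + 1/42 = 673/42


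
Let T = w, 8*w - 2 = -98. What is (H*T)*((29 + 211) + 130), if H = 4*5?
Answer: -88800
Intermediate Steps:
w = -12 (w = 1/4 + (1/8)*(-98) = 1/4 - 49/4 = -12)
T = -12
H = 20
(H*T)*((29 + 211) + 130) = (20*(-12))*((29 + 211) + 130) = -240*(240 + 130) = -240*370 = -88800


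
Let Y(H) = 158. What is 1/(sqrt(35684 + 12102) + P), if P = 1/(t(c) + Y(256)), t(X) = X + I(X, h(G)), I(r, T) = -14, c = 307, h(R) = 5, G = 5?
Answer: -451/9719720185 + 203401*sqrt(47786)/9719720185 ≈ 0.0045745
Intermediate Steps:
t(X) = -14 + X (t(X) = X - 14 = -14 + X)
P = 1/451 (P = 1/((-14 + 307) + 158) = 1/(293 + 158) = 1/451 ≈ 0.0022173)
1/(sqrt(35684 + 12102) + P) = 1/(sqrt(35684 + 12102) + 1/451) = 1/(sqrt(47786) + 1/451) = 1/(1/451 + sqrt(47786))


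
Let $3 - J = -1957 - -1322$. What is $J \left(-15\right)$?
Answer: $-9570$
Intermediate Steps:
$J = 638$ ($J = 3 - \left(-1957 - -1322\right) = 3 - \left(-1957 + 1322\right) = 3 - -635 = 3 + 635 = 638$)
$J \left(-15\right) = 638 \left(-15\right) = -9570$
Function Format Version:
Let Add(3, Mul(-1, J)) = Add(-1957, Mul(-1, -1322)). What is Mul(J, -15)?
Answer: -9570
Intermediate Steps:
J = 638 (J = Add(3, Mul(-1, Add(-1957, Mul(-1, -1322)))) = Add(3, Mul(-1, Add(-1957, 1322))) = Add(3, Mul(-1, -635)) = Add(3, 635) = 638)
Mul(J, -15) = Mul(638, -15) = -9570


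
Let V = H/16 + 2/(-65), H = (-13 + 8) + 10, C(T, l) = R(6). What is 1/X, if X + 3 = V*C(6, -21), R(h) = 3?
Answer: -1040/2241 ≈ -0.46408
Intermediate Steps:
C(T, l) = 3
H = 5 (H = -5 + 10 = 5)
V = 293/1040 (V = 5/16 + 2/(-65) = 5*(1/16) + 2*(-1/65) = 5/16 - 2/65 = 293/1040 ≈ 0.28173)
X = -2241/1040 (X = -3 + (293/1040)*3 = -3 + 879/1040 = -2241/1040 ≈ -2.1548)
1/X = 1/(-2241/1040) = -1040/2241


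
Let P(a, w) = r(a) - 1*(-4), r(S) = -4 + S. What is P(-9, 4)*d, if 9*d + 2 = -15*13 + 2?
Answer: 195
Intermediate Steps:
d = -65/3 (d = -2/9 + (-15*13 + 2)/9 = -2/9 + (-195 + 2)/9 = -2/9 + (⅑)*(-193) = -2/9 - 193/9 = -65/3 ≈ -21.667)
P(a, w) = a (P(a, w) = (-4 + a) - 1*(-4) = (-4 + a) + 4 = a)
P(-9, 4)*d = -9*(-65/3) = 195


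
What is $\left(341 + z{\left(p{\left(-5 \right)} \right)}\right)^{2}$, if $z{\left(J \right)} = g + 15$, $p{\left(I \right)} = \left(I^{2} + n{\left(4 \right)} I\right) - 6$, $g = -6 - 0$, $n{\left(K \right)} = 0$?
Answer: $122500$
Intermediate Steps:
$g = -6$ ($g = -6 + 0 = -6$)
$p{\left(I \right)} = -6 + I^{2}$ ($p{\left(I \right)} = \left(I^{2} + 0 I\right) - 6 = \left(I^{2} + 0\right) - 6 = I^{2} - 6 = -6 + I^{2}$)
$z{\left(J \right)} = 9$ ($z{\left(J \right)} = -6 + 15 = 9$)
$\left(341 + z{\left(p{\left(-5 \right)} \right)}\right)^{2} = \left(341 + 9\right)^{2} = 350^{2} = 122500$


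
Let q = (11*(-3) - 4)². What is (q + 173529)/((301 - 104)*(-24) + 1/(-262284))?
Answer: -45872947032/1240078753 ≈ -36.992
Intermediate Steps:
q = 1369 (q = (-33 - 4)² = (-37)² = 1369)
(q + 173529)/((301 - 104)*(-24) + 1/(-262284)) = (1369 + 173529)/((301 - 104)*(-24) + 1/(-262284)) = 174898/(197*(-24) - 1/262284) = 174898/(-4728 - 1/262284) = 174898/(-1240078753/262284) = 174898*(-262284/1240078753) = -45872947032/1240078753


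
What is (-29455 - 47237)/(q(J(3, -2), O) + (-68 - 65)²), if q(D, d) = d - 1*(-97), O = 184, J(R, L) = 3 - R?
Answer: -12782/2995 ≈ -4.2678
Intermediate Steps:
q(D, d) = 97 + d (q(D, d) = d + 97 = 97 + d)
(-29455 - 47237)/(q(J(3, -2), O) + (-68 - 65)²) = (-29455 - 47237)/((97 + 184) + (-68 - 65)²) = -76692/(281 + (-133)²) = -76692/(281 + 17689) = -76692/17970 = -76692*1/17970 = -12782/2995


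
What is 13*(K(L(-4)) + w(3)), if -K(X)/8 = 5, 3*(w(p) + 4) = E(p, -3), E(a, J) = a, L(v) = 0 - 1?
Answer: -559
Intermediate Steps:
L(v) = -1
w(p) = -4 + p/3
K(X) = -40 (K(X) = -8*5 = -40)
13*(K(L(-4)) + w(3)) = 13*(-40 + (-4 + (1/3)*3)) = 13*(-40 + (-4 + 1)) = 13*(-40 - 3) = 13*(-43) = -559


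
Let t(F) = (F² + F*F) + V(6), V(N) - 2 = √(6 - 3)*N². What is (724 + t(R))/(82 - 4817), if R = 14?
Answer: -1118/4735 - 36*√3/4735 ≈ -0.24928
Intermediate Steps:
V(N) = 2 + √3*N² (V(N) = 2 + √(6 - 3)*N² = 2 + √3*N²)
t(F) = 2 + 2*F² + 36*√3 (t(F) = (F² + F*F) + (2 + √3*6²) = (F² + F²) + (2 + √3*36) = 2*F² + (2 + 36*√3) = 2 + 2*F² + 36*√3)
(724 + t(R))/(82 - 4817) = (724 + (2 + 2*14² + 36*√3))/(82 - 4817) = (724 + (2 + 2*196 + 36*√3))/(-4735) = (724 + (2 + 392 + 36*√3))*(-1/4735) = (724 + (394 + 36*√3))*(-1/4735) = (1118 + 36*√3)*(-1/4735) = -1118/4735 - 36*√3/4735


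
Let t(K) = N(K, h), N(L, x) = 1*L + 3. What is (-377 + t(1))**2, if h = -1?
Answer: 139129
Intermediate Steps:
N(L, x) = 3 + L (N(L, x) = L + 3 = 3 + L)
t(K) = 3 + K
(-377 + t(1))**2 = (-377 + (3 + 1))**2 = (-377 + 4)**2 = (-373)**2 = 139129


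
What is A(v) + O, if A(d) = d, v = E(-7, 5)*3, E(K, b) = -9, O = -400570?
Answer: -400597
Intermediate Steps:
v = -27 (v = -9*3 = -27)
A(v) + O = -27 - 400570 = -400597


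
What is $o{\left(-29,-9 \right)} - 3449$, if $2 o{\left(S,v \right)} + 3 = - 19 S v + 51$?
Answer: $- \frac{11809}{2} \approx -5904.5$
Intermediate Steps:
$o{\left(S,v \right)} = 24 - \frac{19 S v}{2}$ ($o{\left(S,v \right)} = - \frac{3}{2} + \frac{- 19 S v + 51}{2} = - \frac{3}{2} + \frac{51 - 19 S v}{2} = - \frac{3}{2} - \left(- \frac{51}{2} + \frac{19 S v}{2}\right) = 24 - \frac{19 S v}{2}$)
$o{\left(-29,-9 \right)} - 3449 = \left(24 - \left(- \frac{551}{2}\right) \left(-9\right)\right) - 3449 = \left(24 - \frac{4959}{2}\right) - 3449 = - \frac{4911}{2} - 3449 = - \frac{11809}{2}$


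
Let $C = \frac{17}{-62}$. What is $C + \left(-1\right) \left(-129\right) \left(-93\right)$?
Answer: $- \frac{743831}{62} \approx -11997.0$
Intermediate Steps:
$C = - \frac{17}{62}$ ($C = 17 \left(- \frac{1}{62}\right) = - \frac{17}{62} \approx -0.27419$)
$C + \left(-1\right) \left(-129\right) \left(-93\right) = - \frac{17}{62} + \left(-1\right) \left(-129\right) \left(-93\right) = - \frac{17}{62} + 129 \left(-93\right) = - \frac{17}{62} - 11997 = - \frac{743831}{62}$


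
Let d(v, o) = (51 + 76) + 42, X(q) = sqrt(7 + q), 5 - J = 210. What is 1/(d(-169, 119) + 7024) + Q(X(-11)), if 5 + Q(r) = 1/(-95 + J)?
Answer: -10796393/2157900 ≈ -5.0032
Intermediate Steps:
J = -205 (J = 5 - 1*210 = 5 - 210 = -205)
d(v, o) = 169 (d(v, o) = 127 + 42 = 169)
Q(r) = -1501/300 (Q(r) = -5 + 1/(-95 - 205) = -5 + 1/(-300) = -5 - 1/300 = -1501/300)
1/(d(-169, 119) + 7024) + Q(X(-11)) = 1/(169 + 7024) - 1501/300 = 1/7193 - 1501/300 = -10796393/2157900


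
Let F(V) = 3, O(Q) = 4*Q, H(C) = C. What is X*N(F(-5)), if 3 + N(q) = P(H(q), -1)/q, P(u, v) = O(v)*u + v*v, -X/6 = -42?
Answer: -1680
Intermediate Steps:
X = 252 (X = -6*(-42) = 252)
P(u, v) = v² + 4*u*v (P(u, v) = (4*v)*u + v*v = 4*u*v + v² = v² + 4*u*v)
N(q) = -3 + (1 - 4*q)/q (N(q) = -3 + (-(-1 + 4*q))/q = -3 + (1 - 4*q)/q)
X*N(F(-5)) = 252*(-7 + 1/3) = 252*(-7 + ⅓) = 252*(-20/3) = -1680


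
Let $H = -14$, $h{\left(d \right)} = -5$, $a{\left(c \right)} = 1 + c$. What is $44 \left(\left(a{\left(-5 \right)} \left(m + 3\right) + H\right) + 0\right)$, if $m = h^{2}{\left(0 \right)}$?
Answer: $-5544$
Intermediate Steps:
$m = 25$ ($m = \left(-5\right)^{2} = 25$)
$44 \left(\left(a{\left(-5 \right)} \left(m + 3\right) + H\right) + 0\right) = 44 \left(\left(\left(1 - 5\right) \left(25 + 3\right) - 14\right) + 0\right) = 44 \left(\left(\left(-4\right) 28 - 14\right) + 0\right) = 44 \left(\left(-112 - 14\right) + 0\right) = 44 \left(-126 + 0\right) = 44 \left(-126\right) = -5544$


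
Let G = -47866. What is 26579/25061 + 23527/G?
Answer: 97517181/171367118 ≈ 0.56905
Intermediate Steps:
26579/25061 + 23527/G = 26579/25061 + 23527/(-47866) = 26579*(1/25061) + 23527*(-1/47866) = 26579/25061 - 3361/6838 = 97517181/171367118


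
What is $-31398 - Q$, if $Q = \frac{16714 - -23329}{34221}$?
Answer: $- \frac{1074511001}{34221} \approx -31399.0$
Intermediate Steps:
$Q = \frac{40043}{34221}$ ($Q = \left(16714 + 23329\right) \frac{1}{34221} = 40043 \cdot \frac{1}{34221} = \frac{40043}{34221} \approx 1.1701$)
$-31398 - Q = -31398 - \frac{40043}{34221} = - \frac{1074511001}{34221}$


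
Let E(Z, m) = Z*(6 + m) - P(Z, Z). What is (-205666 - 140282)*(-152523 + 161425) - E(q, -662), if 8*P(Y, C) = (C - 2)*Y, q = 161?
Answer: -24636162241/8 ≈ -3.0795e+9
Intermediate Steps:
P(Y, C) = Y*(-2 + C)/8 (P(Y, C) = ((C - 2)*Y)/8 = ((-2 + C)*Y)/8 = (Y*(-2 + C))/8 = Y*(-2 + C)/8)
E(Z, m) = Z*(6 + m) - Z*(-2 + Z)/8
(-205666 - 140282)*(-152523 + 161425) - E(q, -662) = (-205666 - 140282)*(-152523 + 161425) - 161*(50 - 1*161 + 8*(-662))/8 = -345948*8902 - 161*(50 - 161 - 5296)/8 = -3079629096 - 161*(-5407)/8 = -3079629096 - 1*(-870527/8) = -3079629096 + 870527/8 = -24636162241/8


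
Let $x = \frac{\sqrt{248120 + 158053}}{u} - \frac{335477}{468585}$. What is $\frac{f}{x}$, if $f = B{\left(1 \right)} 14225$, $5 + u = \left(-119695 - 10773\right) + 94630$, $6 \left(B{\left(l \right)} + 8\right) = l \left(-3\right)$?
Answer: $\frac{48838355720882919035749125}{288998933678402042792} - \frac{1903190727085059481875 \sqrt{406173}}{288998933678402042792} \approx 1.6479 \cdot 10^{5}$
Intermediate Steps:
$B{\left(l \right)} = -8 - \frac{l}{2}$ ($B{\left(l \right)} = -8 + \frac{l \left(-3\right)}{6} = -8 + \frac{\left(-3\right) l}{6} = -8 - \frac{l}{2}$)
$u = -35843$ ($u = -5 + \left(\left(-119695 - 10773\right) + 94630\right) = -5 + \left(-130468 + 94630\right) = -5 - 35838 = -35843$)
$f = - \frac{241825}{2}$ ($f = \left(-8 - \frac{1}{2}\right) 14225 = \left(- \frac{17}{2}\right) 14225 = - \frac{241825}{2} \approx -1.2091 \cdot 10^{5}$)
$x = - \frac{335477}{468585} - \frac{\sqrt{406173}}{35843}$ ($x = \frac{\sqrt{248120 + 158053}}{-35843} - \frac{335477}{468585} = \sqrt{406173} \left(- \frac{1}{35843}\right) - \frac{335477}{468585} = - \frac{\sqrt{406173}}{35843} - \frac{335477}{468585} = - \frac{335477}{468585} - \frac{\sqrt{406173}}{35843} \approx -0.73372$)
$\frac{f}{x} = - \frac{241825}{2 \left(- \frac{335477}{468585} - \frac{\sqrt{406173}}{35843}\right)}$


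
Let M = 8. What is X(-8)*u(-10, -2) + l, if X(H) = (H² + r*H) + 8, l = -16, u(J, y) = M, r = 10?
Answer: -80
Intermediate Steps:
u(J, y) = 8
X(H) = 8 + H² + 10*H (X(H) = (H² + 10*H) + 8 = 8 + H² + 10*H)
X(-8)*u(-10, -2) + l = (8 + (-8)² + 10*(-8))*8 - 16 = (8 + 64 - 80)*8 - 16 = -8*8 - 16 = -64 - 16 = -80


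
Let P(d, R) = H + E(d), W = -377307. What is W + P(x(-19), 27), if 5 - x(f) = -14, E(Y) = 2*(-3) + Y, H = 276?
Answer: -377018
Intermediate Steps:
E(Y) = -6 + Y
x(f) = 19 (x(f) = 5 - 1*(-14) = 5 + 14 = 19)
P(d, R) = 270 + d (P(d, R) = 276 + (-6 + d) = 270 + d)
W + P(x(-19), 27) = -377307 + (270 + 19) = -377307 + 289 = -377018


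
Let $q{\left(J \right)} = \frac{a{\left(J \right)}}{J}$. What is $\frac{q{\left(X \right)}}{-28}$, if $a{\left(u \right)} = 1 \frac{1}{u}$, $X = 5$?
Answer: $- \frac{1}{700} \approx -0.0014286$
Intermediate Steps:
$a{\left(u \right)} = \frac{1}{u}$
$q{\left(J \right)} = \frac{1}{J^{2}}$ ($q{\left(J \right)} = \frac{1}{J J} = \frac{1}{J^{2}}$)
$\frac{q{\left(X \right)}}{-28} = \frac{1}{25 \left(-28\right)} = \frac{1}{25} \left(- \frac{1}{28}\right) = - \frac{1}{700}$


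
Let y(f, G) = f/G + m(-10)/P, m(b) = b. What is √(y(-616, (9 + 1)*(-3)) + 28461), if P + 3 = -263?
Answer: √113357364330/1995 ≈ 168.76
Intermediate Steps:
P = -266 (P = -3 - 263 = -266)
y(f, G) = 5/133 + f/G (y(f, G) = f/G - 10/(-266) = f/G - 10*(-1/266) = f/G + 5/133 = 5/133 + f/G)
√(y(-616, (9 + 1)*(-3)) + 28461) = √((5/133 - 616*(-1/(3*(9 + 1)))) + 28461) = √((5/133 - 616/(10*(-3))) + 28461) = √((5/133 - 616/(-30)) + 28461) = √((5/133 - 616*(-1/30)) + 28461) = √((5/133 + 308/15) + 28461) = √(41039/1995 + 28461) = √(56820734/1995) = √113357364330/1995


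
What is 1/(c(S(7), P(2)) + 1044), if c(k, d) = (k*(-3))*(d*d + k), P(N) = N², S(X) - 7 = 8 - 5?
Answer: 1/264 ≈ 0.0037879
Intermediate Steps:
S(X) = 10 (S(X) = 7 + (8 - 5) = 7 + 3 = 10)
c(k, d) = -3*k*(k + d²) (c(k, d) = (-3*k)*(d² + k) = (-3*k)*(k + d²) = -3*k*(k + d²))
1/(c(S(7), P(2)) + 1044) = 1/(-3*10*(10 + (2²)²) + 1044) = 1/(-3*10*(10 + 4²) + 1044) = 1/(-3*10*(10 + 16) + 1044) = 1/(-3*10*26 + 1044) = 1/(-780 + 1044) = 1/264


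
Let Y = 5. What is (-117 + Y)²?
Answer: 12544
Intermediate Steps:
(-117 + Y)² = (-117 + 5)² = (-112)² = 12544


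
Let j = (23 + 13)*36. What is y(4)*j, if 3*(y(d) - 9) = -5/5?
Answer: 11232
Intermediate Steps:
y(d) = 26/3 (y(d) = 9 + (-5/5)/3 = 9 + (-5*1/5)/3 = 9 + (1/3)*(-1) = 9 - 1/3 = 26/3)
j = 1296 (j = 36*36 = 1296)
y(4)*j = (26/3)*1296 = 11232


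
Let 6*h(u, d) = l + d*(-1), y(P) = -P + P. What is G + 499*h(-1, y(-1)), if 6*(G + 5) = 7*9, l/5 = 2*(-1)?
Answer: -4957/6 ≈ -826.17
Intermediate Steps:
l = -10 (l = 5*(2*(-1)) = 5*(-2) = -10)
G = 11/2 (G = -5 + (7*9)/6 = -5 + (⅙)*63 = -5 + 21/2 = 11/2 ≈ 5.5000)
y(P) = 0
h(u, d) = -5/3 - d/6 (h(u, d) = (-10 + d*(-1))/6 = (-10 - d)/6 = -5/3 - d/6)
G + 499*h(-1, y(-1)) = 11/2 + 499*(-5/3 - ⅙*0) = 11/2 + 499*(-5/3 + 0) = 11/2 + 499*(-5/3) = 11/2 - 2495/3 = -4957/6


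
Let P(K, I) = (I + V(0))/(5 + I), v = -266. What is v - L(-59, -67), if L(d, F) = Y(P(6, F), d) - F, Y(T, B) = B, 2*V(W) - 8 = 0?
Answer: -274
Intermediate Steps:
V(W) = 4 (V(W) = 4 + (½)*0 = 4 + 0 = 4)
P(K, I) = (4 + I)/(5 + I) (P(K, I) = (I + 4)/(5 + I) = (4 + I)/(5 + I))
L(d, F) = d - F
v - L(-59, -67) = -266 - (-59 - 1*(-67)) = -266 - (-59 + 67) = -266 - 1*8 = -266 - 8 = -274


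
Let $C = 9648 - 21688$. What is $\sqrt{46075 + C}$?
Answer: $\sqrt{34035} \approx 184.49$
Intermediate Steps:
$C = -12040$
$\sqrt{46075 + C} = \sqrt{46075 - 12040} = \sqrt{34035}$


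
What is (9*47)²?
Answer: 178929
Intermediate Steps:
(9*47)² = 423² = 178929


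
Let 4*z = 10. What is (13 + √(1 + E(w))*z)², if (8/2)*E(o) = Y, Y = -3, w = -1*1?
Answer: 3249/16 ≈ 203.06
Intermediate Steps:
z = 5/2 (z = (¼)*10 = 5/2 ≈ 2.5000)
w = -1
E(o) = -¾ (E(o) = (¼)*(-3) = -¾)
(13 + √(1 + E(w))*z)² = (13 + √(1 - ¾)*(5/2))² = (13 + √(¼)*(5/2))² = (13 + (½)*(5/2))² = (13 + 5/4)² = (57/4)² = 3249/16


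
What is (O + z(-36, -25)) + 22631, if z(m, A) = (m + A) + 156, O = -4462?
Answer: 18264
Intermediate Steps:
z(m, A) = 156 + A + m (z(m, A) = (A + m) + 156 = 156 + A + m)
(O + z(-36, -25)) + 22631 = (-4462 + (156 - 25 - 36)) + 22631 = (-4462 + 95) + 22631 = -4367 + 22631 = 18264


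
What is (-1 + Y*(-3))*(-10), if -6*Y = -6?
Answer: 40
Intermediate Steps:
Y = 1 (Y = -⅙*(-6) = 1)
(-1 + Y*(-3))*(-10) = (-1 + 1*(-3))*(-10) = (-1 - 3)*(-10) = -4*(-10) = 40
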